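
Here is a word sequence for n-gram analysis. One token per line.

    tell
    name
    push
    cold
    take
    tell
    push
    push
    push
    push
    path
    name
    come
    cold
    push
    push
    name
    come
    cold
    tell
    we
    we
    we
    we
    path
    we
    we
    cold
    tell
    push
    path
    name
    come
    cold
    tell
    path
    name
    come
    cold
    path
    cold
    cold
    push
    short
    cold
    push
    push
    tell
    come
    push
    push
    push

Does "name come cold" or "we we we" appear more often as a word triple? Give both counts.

"name come cold" (4 vs 2)

"name come cold": 4 occurrences
"we we we": 2 occurrences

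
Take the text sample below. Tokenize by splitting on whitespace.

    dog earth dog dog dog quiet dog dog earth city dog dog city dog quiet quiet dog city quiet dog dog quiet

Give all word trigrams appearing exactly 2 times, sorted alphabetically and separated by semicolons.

dog dog quiet; quiet dog dog

Trigram counts meeting the condition (exactly 2 times):
  dog dog quiet: 2
  quiet dog dog: 2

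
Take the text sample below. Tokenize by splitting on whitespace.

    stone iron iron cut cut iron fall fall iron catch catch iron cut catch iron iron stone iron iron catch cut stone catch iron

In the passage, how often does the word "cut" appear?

4

Scanning the 24 tokens for "cut":
  position 4: cut
  position 5: cut
  position 13: cut
  position 21: cut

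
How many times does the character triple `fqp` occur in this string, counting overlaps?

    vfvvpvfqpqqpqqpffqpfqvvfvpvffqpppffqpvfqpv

5

Sliding a length-3 window over the 42 characters (40 positions):
  position 7–9: fqp
  position 17–19: fqp
  position 29–31: fqp
  position 35–37: fqp
  position 39–41: fqp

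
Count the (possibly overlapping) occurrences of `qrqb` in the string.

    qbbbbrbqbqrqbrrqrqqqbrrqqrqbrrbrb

Sliding a length-4 window over the 33 characters (30 positions):
  position 10–13: qrqb
  position 25–28: qrqb

2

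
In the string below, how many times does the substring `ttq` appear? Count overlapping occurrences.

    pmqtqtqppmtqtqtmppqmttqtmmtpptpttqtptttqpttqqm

4

Sliding a length-3 window over the 46 characters (44 positions):
  position 21–23: ttq
  position 32–34: ttq
  position 38–40: ttq
  position 42–44: ttq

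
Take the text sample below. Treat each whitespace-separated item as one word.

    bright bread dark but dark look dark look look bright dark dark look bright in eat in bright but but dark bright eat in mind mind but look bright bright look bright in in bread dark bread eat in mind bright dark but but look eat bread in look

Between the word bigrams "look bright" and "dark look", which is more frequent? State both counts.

"look bright": 4 occurrences
"dark look": 3 occurrences

"look bright" (4 vs 3)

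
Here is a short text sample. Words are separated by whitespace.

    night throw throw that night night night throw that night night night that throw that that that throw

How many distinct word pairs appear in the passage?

8

18 tokens → 17 bigram windows in total.
Repeated bigrams (each contributes count−1 duplicates):
  night night: 4
  throw that: 3
  night throw: 2
  that night: 2
  that that: 2
  that throw: 2
9 duplicate windows → 17 − 9 = 8 distinct.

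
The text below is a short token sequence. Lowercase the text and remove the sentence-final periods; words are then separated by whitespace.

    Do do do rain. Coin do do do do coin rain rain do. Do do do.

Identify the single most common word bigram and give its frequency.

Bigram frequencies (highest first):
  do do: 8
  do rain: 1
  rain coin: 1
  coin do: 1
  do coin: 1
  coin rain: 1
  … (2 more, each ≤ 1)

"do do", 8 times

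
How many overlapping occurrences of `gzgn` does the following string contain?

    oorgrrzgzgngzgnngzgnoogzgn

Sliding a length-4 window over the 26 characters (23 positions):
  position 8–11: gzgn
  position 12–15: gzgn
  position 17–20: gzgn
  position 23–26: gzgn

4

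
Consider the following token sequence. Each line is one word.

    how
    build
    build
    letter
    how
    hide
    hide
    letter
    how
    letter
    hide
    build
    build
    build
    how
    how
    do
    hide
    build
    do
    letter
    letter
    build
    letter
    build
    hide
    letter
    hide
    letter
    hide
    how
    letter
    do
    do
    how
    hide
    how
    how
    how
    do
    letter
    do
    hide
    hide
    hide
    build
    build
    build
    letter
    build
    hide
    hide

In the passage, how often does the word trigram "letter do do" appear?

1

Scanning the 50 overlapping trigram windows for "letter do do":
  position 32–34: letter do do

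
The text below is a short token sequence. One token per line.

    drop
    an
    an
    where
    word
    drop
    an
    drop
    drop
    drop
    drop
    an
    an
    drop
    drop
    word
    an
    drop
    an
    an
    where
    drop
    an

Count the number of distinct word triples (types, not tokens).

23 tokens → 21 trigram windows in total.
Repeated trigrams (each contributes count−1 duplicates):
  drop an an: 3
  an an where: 2
  an drop drop: 2
  drop drop drop: 2
5 duplicate windows → 21 − 5 = 16 distinct.

16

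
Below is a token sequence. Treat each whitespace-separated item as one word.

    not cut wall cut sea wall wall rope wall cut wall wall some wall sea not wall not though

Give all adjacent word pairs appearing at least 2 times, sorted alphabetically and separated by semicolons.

cut wall; wall cut; wall wall

Bigram counts meeting the condition (at least 2 times):
  cut wall: 2
  wall cut: 2
  wall wall: 2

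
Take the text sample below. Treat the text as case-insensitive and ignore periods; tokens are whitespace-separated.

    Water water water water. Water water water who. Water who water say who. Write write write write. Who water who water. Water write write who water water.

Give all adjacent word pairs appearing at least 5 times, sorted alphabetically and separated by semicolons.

Bigram counts meeting the condition (at least 5 times):
  water water: 8
  who water: 5

water water; who water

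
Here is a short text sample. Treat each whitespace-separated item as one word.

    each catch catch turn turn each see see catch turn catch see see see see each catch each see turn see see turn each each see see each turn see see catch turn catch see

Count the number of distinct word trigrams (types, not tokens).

35 tokens → 33 trigram windows in total.
Repeated trigrams (each contributes count−1 duplicates):
  catch turn catch: 2
  each see see: 2
  see catch turn: 2
  see see catch: 2
  see see each: 2
  see see see: 2
  turn catch see: 2
  turn see see: 2
8 duplicate windows → 33 − 8 = 25 distinct.

25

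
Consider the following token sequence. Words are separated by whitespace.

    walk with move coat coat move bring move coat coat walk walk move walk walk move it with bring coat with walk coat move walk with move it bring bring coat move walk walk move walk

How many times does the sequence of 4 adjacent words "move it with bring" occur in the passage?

Scanning the 33 overlapping 4-gram windows for "move it with bring":
  position 16–19: move it with bring

1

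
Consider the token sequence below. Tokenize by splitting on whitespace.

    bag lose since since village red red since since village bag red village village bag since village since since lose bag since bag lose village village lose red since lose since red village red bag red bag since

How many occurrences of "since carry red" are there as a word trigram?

0

Scanning the 36 overlapping trigram windows for "since carry red":
  (none found)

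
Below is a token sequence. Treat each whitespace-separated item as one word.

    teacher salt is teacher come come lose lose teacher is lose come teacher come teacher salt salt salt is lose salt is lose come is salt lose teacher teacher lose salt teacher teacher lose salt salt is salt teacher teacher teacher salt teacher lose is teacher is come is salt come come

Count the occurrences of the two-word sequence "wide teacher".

0

Scanning the 51 overlapping bigram windows for "wide teacher":
  (none found)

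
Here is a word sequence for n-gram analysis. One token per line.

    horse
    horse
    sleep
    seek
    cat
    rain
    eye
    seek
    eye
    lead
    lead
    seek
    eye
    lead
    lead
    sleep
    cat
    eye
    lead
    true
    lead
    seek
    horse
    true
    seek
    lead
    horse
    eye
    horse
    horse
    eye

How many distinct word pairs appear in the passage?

31 tokens → 30 bigram windows in total.
Repeated bigrams (each contributes count−1 duplicates):
  eye lead: 3
  horse eye: 2
  horse horse: 2
  lead lead: 2
  lead seek: 2
  seek eye: 2
7 duplicate windows → 30 − 7 = 23 distinct.

23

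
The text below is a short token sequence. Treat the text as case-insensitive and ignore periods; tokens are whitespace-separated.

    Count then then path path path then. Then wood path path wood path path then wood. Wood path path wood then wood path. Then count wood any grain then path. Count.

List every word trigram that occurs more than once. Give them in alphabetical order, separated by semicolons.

Trigram counts meeting the condition (more than once):
  path path then: 2
  path path wood: 2
  then wood path: 2
  wood path path: 3

path path then; path path wood; then wood path; wood path path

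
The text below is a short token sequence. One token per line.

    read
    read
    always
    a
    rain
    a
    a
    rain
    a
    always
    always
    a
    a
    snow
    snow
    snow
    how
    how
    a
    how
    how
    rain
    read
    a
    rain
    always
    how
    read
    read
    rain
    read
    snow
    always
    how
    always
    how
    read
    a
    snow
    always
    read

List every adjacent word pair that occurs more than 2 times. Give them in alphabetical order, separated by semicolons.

Bigram counts meeting the condition (more than 2 times):
  a rain: 3
  always how: 3

a rain; always how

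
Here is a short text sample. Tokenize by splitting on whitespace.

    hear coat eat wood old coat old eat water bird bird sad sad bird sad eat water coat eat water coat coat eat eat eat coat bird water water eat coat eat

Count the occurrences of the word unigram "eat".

Scanning the 32 tokens for "eat":
  position 3: eat
  position 8: eat
  position 16: eat
  position 19: eat
  position 23: eat
  position 24: eat
  position 25: eat
  position 30: eat
  position 32: eat

9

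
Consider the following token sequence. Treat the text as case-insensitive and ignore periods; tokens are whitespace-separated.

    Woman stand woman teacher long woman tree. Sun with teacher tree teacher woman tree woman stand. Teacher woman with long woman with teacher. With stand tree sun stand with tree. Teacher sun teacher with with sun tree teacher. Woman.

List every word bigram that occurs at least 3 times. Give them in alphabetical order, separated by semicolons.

Bigram counts meeting the condition (at least 3 times):
  teacher woman: 3
  tree teacher: 3

teacher woman; tree teacher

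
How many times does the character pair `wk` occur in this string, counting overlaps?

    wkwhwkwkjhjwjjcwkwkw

Sliding a length-2 window over the 20 characters (19 positions):
  position 1–2: wk
  position 5–6: wk
  position 7–8: wk
  position 16–17: wk
  position 18–19: wk

5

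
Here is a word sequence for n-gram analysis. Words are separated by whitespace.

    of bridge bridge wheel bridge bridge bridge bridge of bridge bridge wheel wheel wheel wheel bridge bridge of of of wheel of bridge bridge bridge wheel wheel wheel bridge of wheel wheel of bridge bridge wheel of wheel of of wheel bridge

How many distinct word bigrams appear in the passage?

9

42 tokens → 41 bigram windows in total.
Repeated bigrams (each contributes count−1 duplicates):
  bridge bridge: 9
  wheel wheel: 6
  bridge wheel: 4
  of bridge: 4
  of wheel: 4
  wheel bridge: 4
  wheel of: 4
  bridge of: 3
  … (1 more repeated)
32 duplicate windows → 41 − 32 = 9 distinct.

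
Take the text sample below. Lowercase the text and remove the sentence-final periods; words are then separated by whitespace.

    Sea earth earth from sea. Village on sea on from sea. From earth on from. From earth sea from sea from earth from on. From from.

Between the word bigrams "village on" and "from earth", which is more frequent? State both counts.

"village on": 1 occurrence
"from earth": 3 occurrences

"from earth" (3 vs 1)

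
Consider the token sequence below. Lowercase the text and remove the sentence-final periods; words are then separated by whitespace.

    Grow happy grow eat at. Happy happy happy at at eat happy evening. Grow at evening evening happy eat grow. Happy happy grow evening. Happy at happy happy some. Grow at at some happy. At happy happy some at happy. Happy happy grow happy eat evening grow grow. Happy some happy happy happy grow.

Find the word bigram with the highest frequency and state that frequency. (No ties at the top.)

"happy happy", 9 times

Bigram frequencies (highest first):
  happy happy: 9
  grow happy: 4
  happy grow: 4
  at happy: 4
  happy at: 3
  happy some: 3
  … (20 more, each ≤ 2)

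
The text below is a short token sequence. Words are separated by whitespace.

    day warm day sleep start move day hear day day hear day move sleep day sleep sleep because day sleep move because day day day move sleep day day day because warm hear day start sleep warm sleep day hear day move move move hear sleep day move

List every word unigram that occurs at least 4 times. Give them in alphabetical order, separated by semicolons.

day; hear; move; sleep

Unigram counts meeting the condition (at least 4 times):
  day: 18
  hear: 5
  move: 8
  sleep: 9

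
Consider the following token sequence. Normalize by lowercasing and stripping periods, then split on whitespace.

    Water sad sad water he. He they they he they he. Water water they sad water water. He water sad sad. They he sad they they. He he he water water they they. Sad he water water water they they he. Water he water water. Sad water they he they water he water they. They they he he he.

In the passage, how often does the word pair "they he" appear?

7

Scanning the 58 overlapping bigram windows for "they he":
  position 8–9: they he
  position 10–11: they he
  position 22–23: they he
  position 26–27: they he
  position 40–41: they he
  position 48–49: they he
  position 56–57: they he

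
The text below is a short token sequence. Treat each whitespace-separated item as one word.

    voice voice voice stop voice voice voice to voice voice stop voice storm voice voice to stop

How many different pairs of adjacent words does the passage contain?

17 tokens → 16 bigram windows in total.
Repeated bigrams (each contributes count−1 duplicates):
  voice voice: 6
  stop voice: 2
  voice stop: 2
  voice to: 2
8 duplicate windows → 16 − 8 = 8 distinct.

8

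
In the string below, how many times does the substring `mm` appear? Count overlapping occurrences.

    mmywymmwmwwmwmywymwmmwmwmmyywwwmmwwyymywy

5

Sliding a length-2 window over the 41 characters (40 positions):
  position 1–2: mm
  position 6–7: mm
  position 20–21: mm
  position 25–26: mm
  position 32–33: mm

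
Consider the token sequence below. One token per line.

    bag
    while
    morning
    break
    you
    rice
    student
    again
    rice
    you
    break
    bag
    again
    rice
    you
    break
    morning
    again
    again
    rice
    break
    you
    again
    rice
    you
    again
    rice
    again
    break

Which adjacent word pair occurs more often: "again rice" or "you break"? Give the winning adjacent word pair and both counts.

"again rice": 5 occurrences
"you break": 2 occurrences

"again rice" (5 vs 2)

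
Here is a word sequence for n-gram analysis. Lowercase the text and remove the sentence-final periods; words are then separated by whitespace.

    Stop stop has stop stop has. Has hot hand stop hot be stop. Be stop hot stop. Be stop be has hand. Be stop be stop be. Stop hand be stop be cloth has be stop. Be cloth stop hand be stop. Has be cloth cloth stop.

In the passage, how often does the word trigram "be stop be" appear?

6

Scanning the 45 overlapping trigram windows for "be stop be":
  position 12–14: be stop be
  position 18–20: be stop be
  position 23–25: be stop be
  position 25–27: be stop be
  position 30–32: be stop be
  position 35–37: be stop be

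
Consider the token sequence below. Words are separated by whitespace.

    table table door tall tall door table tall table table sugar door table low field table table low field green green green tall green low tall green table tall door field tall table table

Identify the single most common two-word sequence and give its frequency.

Bigram frequencies (highest first):
  table table: 4
  tall door: 2
  door table: 2
  table tall: 2
  tall table: 2
  table low: 2
  … (16 more, each ≤ 2)

"table table", 4 times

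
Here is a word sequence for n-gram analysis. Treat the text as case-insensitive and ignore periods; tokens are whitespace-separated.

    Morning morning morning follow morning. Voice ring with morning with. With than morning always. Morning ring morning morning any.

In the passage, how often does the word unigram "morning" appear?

Scanning the 19 tokens for "morning":
  position 1: morning
  position 2: morning
  position 3: morning
  position 5: morning
  position 9: morning
  position 13: morning
  position 15: morning
  position 17: morning
  position 18: morning

9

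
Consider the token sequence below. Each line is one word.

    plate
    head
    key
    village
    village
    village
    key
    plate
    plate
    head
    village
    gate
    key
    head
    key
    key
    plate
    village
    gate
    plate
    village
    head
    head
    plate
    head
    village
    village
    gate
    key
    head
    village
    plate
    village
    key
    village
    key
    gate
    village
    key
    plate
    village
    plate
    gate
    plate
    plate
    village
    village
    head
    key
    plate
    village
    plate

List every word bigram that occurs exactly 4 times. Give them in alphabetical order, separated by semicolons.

key plate; village key; village village

Bigram counts meeting the condition (exactly 4 times):
  key plate: 4
  village key: 4
  village village: 4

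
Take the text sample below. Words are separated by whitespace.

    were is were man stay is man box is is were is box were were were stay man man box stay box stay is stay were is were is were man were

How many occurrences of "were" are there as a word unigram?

10

Scanning the 32 tokens for "were":
  position 1: were
  position 3: were
  position 11: were
  position 14: were
  position 15: were
  position 16: were
  position 26: were
  position 28: were
  position 30: were
  position 32: were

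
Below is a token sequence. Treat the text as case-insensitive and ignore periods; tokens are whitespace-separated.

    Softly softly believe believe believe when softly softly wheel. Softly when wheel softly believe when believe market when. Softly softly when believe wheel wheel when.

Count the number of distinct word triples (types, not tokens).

22

25 tokens → 23 trigram windows in total.
Repeated trigrams (each contributes count−1 duplicates):
  when softly softly: 2
1 duplicate windows → 23 − 1 = 22 distinct.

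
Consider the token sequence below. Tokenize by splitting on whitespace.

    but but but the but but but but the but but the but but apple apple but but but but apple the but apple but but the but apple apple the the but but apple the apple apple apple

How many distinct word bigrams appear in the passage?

39 tokens → 38 bigram windows in total.
Repeated bigrams (each contributes count−1 duplicates):
  but but: 12
  the but: 6
  but apple: 5
  apple apple: 4
  but the: 4
  apple the: 3
  apple but: 2
29 duplicate windows → 38 − 29 = 9 distinct.

9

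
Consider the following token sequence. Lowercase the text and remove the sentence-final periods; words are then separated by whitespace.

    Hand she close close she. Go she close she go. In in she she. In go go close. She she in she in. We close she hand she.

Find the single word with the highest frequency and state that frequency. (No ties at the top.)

Unigram frequencies (highest first):
  she: 11
  close: 5
  in: 5
  go: 4
  hand: 2
  we: 1

"she", 11 times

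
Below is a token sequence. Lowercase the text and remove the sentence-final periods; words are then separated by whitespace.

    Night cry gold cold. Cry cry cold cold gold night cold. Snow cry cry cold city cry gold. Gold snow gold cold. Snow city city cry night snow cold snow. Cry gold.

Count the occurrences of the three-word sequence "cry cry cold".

2

Scanning the 30 overlapping trigram windows for "cry cry cold":
  position 5–7: cry cry cold
  position 13–15: cry cry cold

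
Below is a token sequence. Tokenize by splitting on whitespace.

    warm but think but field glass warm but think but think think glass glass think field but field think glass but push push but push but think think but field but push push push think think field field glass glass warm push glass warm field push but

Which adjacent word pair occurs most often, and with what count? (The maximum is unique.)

"but think", 4 times

Bigram frequencies (highest first):
  but think: 4
  think but: 3
  but field: 3
  glass warm: 3
  think think: 3
  but push: 3
  … (17 more, each ≤ 3)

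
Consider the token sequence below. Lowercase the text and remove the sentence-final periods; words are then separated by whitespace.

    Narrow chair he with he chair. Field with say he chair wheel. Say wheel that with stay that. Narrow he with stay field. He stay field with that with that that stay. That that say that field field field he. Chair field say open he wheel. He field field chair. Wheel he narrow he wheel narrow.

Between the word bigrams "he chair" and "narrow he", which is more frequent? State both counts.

"he chair" (3 vs 2)

"he chair": 3 occurrences
"narrow he": 2 occurrences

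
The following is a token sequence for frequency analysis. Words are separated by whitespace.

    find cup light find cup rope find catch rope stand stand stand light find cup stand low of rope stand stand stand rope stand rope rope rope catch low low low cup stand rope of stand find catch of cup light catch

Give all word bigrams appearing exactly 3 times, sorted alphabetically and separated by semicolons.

Bigram counts meeting the condition (exactly 3 times):
  find cup: 3
  rope stand: 3
  stand rope: 3

find cup; rope stand; stand rope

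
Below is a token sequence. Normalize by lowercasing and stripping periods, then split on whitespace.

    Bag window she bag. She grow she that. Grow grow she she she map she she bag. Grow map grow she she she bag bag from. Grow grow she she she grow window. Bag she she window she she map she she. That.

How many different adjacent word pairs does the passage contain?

43 tokens → 42 bigram windows in total.
Repeated bigrams (each contributes count−1 duplicates):
  she she: 10
  grow she: 4
  she bag: 3
  bag she: 2
  grow grow: 2
  map she: 2
  she grow: 2
  she map: 2
  … (2 more repeated)
21 duplicate windows → 42 − 21 = 21 distinct.

21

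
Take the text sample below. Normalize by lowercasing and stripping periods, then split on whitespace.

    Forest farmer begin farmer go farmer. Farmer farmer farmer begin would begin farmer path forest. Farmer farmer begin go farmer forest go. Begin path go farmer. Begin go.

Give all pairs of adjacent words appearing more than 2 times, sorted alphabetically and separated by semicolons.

farmer begin; farmer farmer; go farmer

Bigram counts meeting the condition (more than 2 times):
  farmer begin: 4
  farmer farmer: 4
  go farmer: 3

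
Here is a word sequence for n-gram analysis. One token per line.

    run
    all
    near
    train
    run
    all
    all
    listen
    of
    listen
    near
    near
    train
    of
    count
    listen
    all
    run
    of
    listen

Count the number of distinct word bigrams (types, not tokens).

20 tokens → 19 bigram windows in total.
Repeated bigrams (each contributes count−1 duplicates):
  near train: 2
  of listen: 2
  run all: 2
3 duplicate windows → 19 − 3 = 16 distinct.

16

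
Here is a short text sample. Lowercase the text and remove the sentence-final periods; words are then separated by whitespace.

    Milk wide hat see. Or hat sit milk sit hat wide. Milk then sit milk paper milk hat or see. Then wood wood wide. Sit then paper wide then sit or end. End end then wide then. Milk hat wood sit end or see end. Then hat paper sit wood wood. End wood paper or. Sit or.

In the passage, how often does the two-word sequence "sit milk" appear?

2

Scanning the 56 overlapping bigram windows for "sit milk":
  position 7–8: sit milk
  position 14–15: sit milk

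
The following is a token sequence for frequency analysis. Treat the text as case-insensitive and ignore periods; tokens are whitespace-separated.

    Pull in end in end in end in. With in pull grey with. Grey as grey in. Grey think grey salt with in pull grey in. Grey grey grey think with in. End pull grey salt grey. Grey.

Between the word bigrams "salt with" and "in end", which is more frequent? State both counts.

"in end" (4 vs 1)

"salt with": 1 occurrence
"in end": 4 occurrences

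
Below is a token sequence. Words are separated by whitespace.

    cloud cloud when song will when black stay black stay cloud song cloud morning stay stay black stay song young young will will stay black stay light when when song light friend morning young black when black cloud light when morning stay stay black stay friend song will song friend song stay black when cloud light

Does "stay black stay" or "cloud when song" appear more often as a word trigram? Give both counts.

"stay black stay": 4 occurrences
"cloud when song": 1 occurrence

"stay black stay" (4 vs 1)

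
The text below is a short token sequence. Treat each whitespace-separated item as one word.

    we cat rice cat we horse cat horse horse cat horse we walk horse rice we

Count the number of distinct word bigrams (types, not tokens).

16 tokens → 15 bigram windows in total.
Repeated bigrams (each contributes count−1 duplicates):
  cat horse: 2
  horse cat: 2
2 duplicate windows → 15 − 2 = 13 distinct.

13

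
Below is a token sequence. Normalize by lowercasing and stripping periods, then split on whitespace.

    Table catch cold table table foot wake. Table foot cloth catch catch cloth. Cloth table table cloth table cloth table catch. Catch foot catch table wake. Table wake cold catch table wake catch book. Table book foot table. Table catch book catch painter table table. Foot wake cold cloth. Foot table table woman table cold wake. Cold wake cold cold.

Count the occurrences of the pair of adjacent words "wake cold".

4

Scanning the 59 overlapping bigram windows for "wake cold":
  position 28–29: wake cold
  position 47–48: wake cold
  position 56–57: wake cold
  position 58–59: wake cold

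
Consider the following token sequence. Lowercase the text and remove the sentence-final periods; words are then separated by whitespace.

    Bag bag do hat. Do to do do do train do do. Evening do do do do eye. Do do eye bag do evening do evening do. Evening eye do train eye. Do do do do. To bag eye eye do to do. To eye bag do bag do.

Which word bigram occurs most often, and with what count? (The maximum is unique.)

"do do", 10 times

Bigram frequencies (highest first):
  do do: 10
  bag do: 4
  do to: 4
  do evening: 4
  eye do: 4
  evening do: 3
  … (15 more, each ≤ 2)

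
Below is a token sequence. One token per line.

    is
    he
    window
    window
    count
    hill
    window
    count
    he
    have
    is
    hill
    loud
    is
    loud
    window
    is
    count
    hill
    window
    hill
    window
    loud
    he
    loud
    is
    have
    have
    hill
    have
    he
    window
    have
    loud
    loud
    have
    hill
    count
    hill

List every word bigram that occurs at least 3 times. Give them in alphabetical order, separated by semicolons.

count hill; hill window

Bigram counts meeting the condition (at least 3 times):
  count hill: 3
  hill window: 3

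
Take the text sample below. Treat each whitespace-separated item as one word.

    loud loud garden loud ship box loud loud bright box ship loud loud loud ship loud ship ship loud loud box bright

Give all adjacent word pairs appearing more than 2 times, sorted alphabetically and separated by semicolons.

Bigram counts meeting the condition (more than 2 times):
  loud loud: 5
  loud ship: 3
  ship loud: 3

loud loud; loud ship; ship loud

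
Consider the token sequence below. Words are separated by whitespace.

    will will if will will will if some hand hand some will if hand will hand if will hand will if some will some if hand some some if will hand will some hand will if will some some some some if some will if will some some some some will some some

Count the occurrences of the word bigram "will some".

Scanning the 52 overlapping bigram windows for "will some":
  position 23–24: will some
  position 32–33: will some
  position 37–38: will some
  position 46–47: will some
  position 51–52: will some

5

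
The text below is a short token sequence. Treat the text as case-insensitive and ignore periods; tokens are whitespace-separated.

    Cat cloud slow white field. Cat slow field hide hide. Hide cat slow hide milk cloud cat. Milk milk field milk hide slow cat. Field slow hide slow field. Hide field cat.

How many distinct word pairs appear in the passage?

24

32 tokens → 31 bigram windows in total.
Repeated bigrams (each contributes count−1 duplicates):
  cat slow: 2
  field cat: 2
  field hide: 2
  hide hide: 2
  hide slow: 2
  slow field: 2
  slow hide: 2
7 duplicate windows → 31 − 7 = 24 distinct.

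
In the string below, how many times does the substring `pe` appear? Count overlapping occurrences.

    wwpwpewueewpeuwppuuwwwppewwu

Sliding a length-2 window over the 28 characters (27 positions):
  position 5–6: pe
  position 12–13: pe
  position 24–25: pe

3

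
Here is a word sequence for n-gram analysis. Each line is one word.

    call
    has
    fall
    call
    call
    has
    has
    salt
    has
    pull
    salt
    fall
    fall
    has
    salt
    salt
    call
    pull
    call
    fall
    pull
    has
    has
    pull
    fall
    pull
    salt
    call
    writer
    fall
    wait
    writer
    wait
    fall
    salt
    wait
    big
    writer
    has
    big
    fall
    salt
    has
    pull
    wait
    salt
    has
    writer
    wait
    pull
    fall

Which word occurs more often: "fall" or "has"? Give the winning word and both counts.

"has" (10 vs 9)

"fall": 9 occurrences
"has": 10 occurrences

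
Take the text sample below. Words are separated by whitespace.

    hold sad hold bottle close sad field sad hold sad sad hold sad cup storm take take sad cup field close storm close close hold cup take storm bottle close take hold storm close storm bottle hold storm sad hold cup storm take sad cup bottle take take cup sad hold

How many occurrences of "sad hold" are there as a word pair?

Scanning the 50 overlapping bigram windows for "sad hold":
  position 2–3: sad hold
  position 8–9: sad hold
  position 11–12: sad hold
  position 39–40: sad hold
  position 50–51: sad hold

5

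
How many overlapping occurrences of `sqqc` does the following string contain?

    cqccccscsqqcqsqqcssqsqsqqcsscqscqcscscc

Sliding a length-4 window over the 39 characters (36 positions):
  position 9–12: sqqc
  position 14–17: sqqc
  position 23–26: sqqc

3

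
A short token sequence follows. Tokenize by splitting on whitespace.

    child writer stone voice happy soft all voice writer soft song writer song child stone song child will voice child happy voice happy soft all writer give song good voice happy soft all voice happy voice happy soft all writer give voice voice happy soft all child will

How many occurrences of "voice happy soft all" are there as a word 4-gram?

5

Scanning the 45 overlapping 4-gram windows for "voice happy soft all":
  position 4–7: voice happy soft all
  position 22–25: voice happy soft all
  position 30–33: voice happy soft all
  position 36–39: voice happy soft all
  position 43–46: voice happy soft all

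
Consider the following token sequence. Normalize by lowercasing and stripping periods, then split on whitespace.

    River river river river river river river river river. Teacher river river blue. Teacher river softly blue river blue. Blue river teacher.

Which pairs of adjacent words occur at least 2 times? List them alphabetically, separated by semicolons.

blue river; river blue; river river; river teacher; teacher river

Bigram counts meeting the condition (at least 2 times):
  blue river: 2
  river blue: 2
  river river: 9
  river teacher: 2
  teacher river: 2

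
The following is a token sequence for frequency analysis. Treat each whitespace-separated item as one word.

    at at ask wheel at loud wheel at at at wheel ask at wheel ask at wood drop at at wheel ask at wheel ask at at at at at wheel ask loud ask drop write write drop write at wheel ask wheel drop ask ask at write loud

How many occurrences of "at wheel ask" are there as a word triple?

6

Scanning the 47 overlapping trigram windows for "at wheel ask":
  position 10–12: at wheel ask
  position 13–15: at wheel ask
  position 20–22: at wheel ask
  position 23–25: at wheel ask
  position 30–32: at wheel ask
  position 40–42: at wheel ask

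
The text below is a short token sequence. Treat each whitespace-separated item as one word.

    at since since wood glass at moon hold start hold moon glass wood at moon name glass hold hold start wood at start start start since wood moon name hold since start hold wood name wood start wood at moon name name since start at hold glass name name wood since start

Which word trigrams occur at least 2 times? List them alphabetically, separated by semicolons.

Trigram counts meeting the condition (at least 2 times):
  at moon name: 2
  start wood at: 2
  wood at moon: 2

at moon name; start wood at; wood at moon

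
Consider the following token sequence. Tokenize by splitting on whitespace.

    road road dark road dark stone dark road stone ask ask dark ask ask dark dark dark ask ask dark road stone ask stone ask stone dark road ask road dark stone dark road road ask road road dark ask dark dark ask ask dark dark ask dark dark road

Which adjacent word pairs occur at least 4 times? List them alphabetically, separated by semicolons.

Bigram counts meeting the condition (at least 4 times):
  ask ask: 4
  ask dark: 6
  dark ask: 5
  dark dark: 5
  dark road: 6
  road dark: 4

ask ask; ask dark; dark ask; dark dark; dark road; road dark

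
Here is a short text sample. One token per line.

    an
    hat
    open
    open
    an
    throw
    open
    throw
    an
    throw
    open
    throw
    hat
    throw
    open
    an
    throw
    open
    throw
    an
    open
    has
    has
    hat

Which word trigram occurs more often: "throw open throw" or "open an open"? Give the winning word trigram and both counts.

"throw open throw": 3 occurrences
"open an open": 0 occurrences

"throw open throw" (3 vs 0)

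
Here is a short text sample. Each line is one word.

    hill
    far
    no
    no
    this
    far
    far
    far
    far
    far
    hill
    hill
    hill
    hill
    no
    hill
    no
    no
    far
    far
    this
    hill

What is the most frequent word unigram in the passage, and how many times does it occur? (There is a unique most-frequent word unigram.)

"far", 8 times

Unigram frequencies (highest first):
  far: 8
  hill: 7
  no: 5
  this: 2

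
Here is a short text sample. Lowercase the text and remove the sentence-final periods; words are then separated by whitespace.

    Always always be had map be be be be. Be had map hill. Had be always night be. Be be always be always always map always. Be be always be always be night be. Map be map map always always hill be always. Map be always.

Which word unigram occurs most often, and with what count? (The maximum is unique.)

"be", 19 times

Unigram frequencies (highest first):
  be: 19
  always: 13
  map: 7
  had: 3
  hill: 2
  night: 2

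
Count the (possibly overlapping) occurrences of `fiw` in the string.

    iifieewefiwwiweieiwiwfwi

Sliding a length-3 window over the 24 characters (22 positions):
  position 9–11: fiw

1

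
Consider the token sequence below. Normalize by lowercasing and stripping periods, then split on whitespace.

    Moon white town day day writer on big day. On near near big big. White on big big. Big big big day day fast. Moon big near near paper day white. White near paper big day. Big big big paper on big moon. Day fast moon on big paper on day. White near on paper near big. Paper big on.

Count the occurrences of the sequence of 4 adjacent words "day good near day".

0

Scanning the 57 overlapping 4-gram windows for "day good near day":
  (none found)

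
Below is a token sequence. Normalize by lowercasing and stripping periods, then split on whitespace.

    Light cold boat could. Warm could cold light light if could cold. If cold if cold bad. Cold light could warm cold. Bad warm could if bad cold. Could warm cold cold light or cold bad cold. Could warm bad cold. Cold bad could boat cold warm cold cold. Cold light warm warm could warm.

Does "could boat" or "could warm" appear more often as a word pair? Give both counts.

"could warm" (5 vs 1)

"could boat": 1 occurrence
"could warm": 5 occurrences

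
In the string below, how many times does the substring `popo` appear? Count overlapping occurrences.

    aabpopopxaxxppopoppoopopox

Sliding a length-4 window over the 26 characters (23 positions):
  position 4–7: popo
  position 14–17: popo
  position 22–25: popo

3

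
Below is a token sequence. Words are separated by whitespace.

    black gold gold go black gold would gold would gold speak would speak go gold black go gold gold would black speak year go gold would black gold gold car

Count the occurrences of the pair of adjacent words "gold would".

Scanning the 29 overlapping bigram windows for "gold would":
  position 6–7: gold would
  position 8–9: gold would
  position 19–20: gold would
  position 25–26: gold would

4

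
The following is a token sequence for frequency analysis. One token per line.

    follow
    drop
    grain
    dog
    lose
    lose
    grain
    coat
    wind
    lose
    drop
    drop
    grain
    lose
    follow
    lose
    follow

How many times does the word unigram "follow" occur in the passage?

3

Scanning the 17 tokens for "follow":
  position 1: follow
  position 15: follow
  position 17: follow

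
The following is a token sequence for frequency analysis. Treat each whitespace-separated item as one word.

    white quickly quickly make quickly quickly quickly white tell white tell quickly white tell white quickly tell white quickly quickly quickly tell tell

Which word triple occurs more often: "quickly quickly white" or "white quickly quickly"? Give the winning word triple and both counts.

"white quickly quickly" (2 vs 1)

"quickly quickly white": 1 occurrence
"white quickly quickly": 2 occurrences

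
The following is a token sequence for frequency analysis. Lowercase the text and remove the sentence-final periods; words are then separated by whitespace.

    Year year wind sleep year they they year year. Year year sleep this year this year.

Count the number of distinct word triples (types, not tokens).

13

16 tokens → 14 trigram windows in total.
Repeated trigrams (each contributes count−1 duplicates):
  year year year: 2
1 duplicate windows → 14 − 1 = 13 distinct.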